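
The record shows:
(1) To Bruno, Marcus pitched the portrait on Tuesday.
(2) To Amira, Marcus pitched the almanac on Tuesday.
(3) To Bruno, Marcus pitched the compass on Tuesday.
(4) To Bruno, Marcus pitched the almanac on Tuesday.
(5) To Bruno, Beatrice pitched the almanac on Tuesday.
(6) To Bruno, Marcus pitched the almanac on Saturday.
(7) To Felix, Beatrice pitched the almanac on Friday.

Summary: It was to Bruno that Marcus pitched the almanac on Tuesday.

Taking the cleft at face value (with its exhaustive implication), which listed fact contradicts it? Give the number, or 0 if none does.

2

The cleft puts "Bruno" in focus and presupposes the open proposition with same agent, thing, setting (Marcus / the almanac / on Tuesday).
The exhaustive reading says no other recipient fits that background.
But fact (2) also has same agent, thing, setting (Marcus / the almanac / on Tuesday), with recipient = Amira — so the exhaustive reading fails.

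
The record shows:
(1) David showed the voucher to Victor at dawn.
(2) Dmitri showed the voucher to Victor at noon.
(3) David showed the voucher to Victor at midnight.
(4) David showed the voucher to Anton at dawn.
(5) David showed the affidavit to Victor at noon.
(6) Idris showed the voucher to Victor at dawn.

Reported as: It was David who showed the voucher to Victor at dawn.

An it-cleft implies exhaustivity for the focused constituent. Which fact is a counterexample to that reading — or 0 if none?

6

Focus of the cleft: "David" (the agent). Presupposed background: same thing, recipient, setting (the voucher / Victor / at dawn).
The exhaustive reading says no other agent fits that background.
But fact (6) also has same thing, recipient, setting (the voucher / Victor / at dawn), with agent = Idris — so the exhaustive reading fails.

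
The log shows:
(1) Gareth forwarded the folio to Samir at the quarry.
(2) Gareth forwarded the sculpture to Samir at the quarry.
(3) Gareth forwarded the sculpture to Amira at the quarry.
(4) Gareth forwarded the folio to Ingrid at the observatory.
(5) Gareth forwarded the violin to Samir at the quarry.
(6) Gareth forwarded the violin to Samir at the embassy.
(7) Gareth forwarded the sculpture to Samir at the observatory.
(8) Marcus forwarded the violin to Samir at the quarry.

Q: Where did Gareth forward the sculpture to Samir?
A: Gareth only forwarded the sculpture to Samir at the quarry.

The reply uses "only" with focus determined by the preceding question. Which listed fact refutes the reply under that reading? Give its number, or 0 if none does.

Answering "Where did ...?" puts focus on the setting — here, "at the quarry".
So "only" ranges over settings; the rest (agent = Gareth, thing = the sculpture, recipient = Samir) is presupposed.
Fact (7) shares the background with a different setting (at the observatory) — counterexample.
(Fact (1) would refute a reading with focus on the thing — but that is not what the question asks.)

7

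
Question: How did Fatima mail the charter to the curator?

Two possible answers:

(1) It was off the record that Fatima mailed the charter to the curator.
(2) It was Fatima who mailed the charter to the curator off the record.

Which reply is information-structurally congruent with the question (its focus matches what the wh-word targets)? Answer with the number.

1

The question word "how" targets the manner.
Option (1) clefts "off the record" — that matches what the question asks about.
Option (2) clefts "Fatima" — the subject (agent), not what was asked.
So the congruent reply is (1).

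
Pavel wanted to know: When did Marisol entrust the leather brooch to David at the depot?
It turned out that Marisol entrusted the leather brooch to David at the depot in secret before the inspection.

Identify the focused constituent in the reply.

before the inspection

The wh-word "when" asks about the time.
In the answer, "Marisol", "the leather brooch", "to David" and "at the depot" are given — repeated from the question.
"in secret" is also new, but it specifies the manner, which is not what the question asks about — so it is not the focus.
The constituent filling the time gap is "before the inspection"; that is the focus.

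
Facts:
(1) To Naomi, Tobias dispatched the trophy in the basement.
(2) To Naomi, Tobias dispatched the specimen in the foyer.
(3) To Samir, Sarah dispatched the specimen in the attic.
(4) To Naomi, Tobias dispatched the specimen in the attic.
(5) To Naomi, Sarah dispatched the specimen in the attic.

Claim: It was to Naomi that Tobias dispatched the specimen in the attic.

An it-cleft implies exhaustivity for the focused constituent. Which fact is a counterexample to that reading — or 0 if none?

0

The cleft puts "Naomi" in focus and presupposes the open proposition with same agent, thing, setting (Tobias / the specimen / in the attic).
Exhaustivity: Naomi is the only recipient satisfying that background.
Every other fact differs from the presupposition on some backgrounded slot, so none challenges the exhaustivity.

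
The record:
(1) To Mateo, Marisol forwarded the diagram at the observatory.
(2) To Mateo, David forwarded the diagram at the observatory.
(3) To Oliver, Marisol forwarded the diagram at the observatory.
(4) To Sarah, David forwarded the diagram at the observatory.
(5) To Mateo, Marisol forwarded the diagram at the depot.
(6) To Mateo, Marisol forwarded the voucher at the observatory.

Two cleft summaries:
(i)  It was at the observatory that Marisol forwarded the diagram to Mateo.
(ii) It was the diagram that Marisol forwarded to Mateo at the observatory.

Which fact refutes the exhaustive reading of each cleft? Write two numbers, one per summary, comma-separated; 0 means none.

5, 6

(i): focus "at the observatory". Looking for agent = Marisol, thing = the diagram, recipient = Mateo with some other setting — fact (5) has at the depot there. Refuted.
(ii): focus "the diagram". Looking for agent = Marisol, recipient = Mateo, setting = at the observatory with some other thing — fact (6) has the voucher there. Refuted.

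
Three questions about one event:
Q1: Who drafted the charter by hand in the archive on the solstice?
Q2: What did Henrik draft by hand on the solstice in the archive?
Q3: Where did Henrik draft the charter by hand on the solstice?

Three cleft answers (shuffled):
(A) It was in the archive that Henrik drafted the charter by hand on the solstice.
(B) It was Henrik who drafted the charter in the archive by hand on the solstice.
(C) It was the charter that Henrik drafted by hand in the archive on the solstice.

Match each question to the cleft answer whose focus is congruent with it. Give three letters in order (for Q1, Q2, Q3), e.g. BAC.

BCA

Q1 asks about the subject (agent); cleft (B) focuses "Henrik", which is the subject (agent) — so Q1 → B.
Q2 asks about the direct object; cleft (C) focuses "the charter", which is the direct object — so Q2 → C.
Q3 asks about the location; cleft (A) focuses "in the archive", which is the location — so Q3 → A.
Mapping: Q1→B, Q2→C, Q3→A.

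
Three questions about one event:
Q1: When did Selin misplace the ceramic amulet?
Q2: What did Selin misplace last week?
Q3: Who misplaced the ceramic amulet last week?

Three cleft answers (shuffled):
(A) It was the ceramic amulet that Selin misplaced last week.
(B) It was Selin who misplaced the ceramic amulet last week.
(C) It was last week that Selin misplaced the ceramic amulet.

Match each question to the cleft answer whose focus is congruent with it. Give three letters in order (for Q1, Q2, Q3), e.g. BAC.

Q1 asks about the time; cleft (C) focuses "last week", which is the time — so Q1 → C.
Q2 asks about the direct object; cleft (A) focuses "the ceramic amulet", which is the direct object — so Q2 → A.
Q3 asks about the subject (agent); cleft (B) focuses "Selin", which is the subject (agent) — so Q3 → B.
Mapping: Q1→C, Q2→A, Q3→B.

CAB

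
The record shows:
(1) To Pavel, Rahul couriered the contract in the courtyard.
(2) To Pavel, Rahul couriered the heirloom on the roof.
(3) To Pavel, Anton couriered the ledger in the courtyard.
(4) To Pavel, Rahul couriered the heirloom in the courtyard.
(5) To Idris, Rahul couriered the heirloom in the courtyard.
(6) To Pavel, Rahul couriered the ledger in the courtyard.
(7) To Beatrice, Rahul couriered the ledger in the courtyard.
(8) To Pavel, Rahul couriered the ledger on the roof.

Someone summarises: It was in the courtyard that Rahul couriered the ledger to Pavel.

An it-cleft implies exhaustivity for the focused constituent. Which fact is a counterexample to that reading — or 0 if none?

The cleft puts "in the courtyard" in focus and presupposes the open proposition with same agent, thing, recipient (Rahul / the ledger / Pavel).
Exhaustivity: in the courtyard is the only setting satisfying that background.
Fact (8) shares the background but with setting = on the roof; exhaustivity is violated.

8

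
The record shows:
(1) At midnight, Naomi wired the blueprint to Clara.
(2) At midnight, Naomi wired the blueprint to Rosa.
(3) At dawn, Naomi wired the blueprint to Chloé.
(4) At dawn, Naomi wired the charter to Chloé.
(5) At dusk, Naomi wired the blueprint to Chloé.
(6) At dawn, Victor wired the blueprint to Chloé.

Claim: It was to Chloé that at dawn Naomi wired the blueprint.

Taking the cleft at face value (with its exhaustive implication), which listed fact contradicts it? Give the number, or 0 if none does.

Focus of the cleft: "Chloé" (the recipient). Presupposed background: Naomi as agent and the blueprint as thing and at dawn as setting.
Exhaustivity: Chloé is the only recipient satisfying that background.
No listed fact matches the background with a different recipient. Exhaustivity holds.

0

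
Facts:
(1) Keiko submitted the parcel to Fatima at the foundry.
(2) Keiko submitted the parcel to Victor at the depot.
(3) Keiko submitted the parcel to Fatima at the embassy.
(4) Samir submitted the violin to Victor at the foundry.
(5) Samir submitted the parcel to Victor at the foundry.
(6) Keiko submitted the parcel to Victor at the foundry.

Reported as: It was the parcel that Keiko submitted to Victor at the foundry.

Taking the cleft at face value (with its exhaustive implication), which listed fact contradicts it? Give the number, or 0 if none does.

The cleft puts "the parcel" in focus and presupposes the open proposition with same agent, recipient, setting (Keiko / Victor / at the foundry).
The exhaustive reading says no other thing fits that background.
Every other fact differs from the presupposition on some backgrounded slot, so none challenges the exhaustivity.

0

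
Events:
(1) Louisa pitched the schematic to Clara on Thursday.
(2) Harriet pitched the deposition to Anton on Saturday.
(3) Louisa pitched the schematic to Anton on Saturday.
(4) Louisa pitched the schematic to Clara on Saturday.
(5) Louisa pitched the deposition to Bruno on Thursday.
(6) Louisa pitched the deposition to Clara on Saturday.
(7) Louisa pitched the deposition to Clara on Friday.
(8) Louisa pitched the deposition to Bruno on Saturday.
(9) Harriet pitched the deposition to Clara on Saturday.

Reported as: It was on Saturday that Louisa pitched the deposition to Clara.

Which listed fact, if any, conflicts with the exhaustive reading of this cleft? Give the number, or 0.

Focus of the cleft: "on Saturday" (the setting). Presupposed background: same agent, thing, recipient (Louisa / the deposition / Clara).
The exhaustive reading says no other setting fits that background.
Fact (7) shares the background but with setting = on Friday; exhaustivity is violated.

7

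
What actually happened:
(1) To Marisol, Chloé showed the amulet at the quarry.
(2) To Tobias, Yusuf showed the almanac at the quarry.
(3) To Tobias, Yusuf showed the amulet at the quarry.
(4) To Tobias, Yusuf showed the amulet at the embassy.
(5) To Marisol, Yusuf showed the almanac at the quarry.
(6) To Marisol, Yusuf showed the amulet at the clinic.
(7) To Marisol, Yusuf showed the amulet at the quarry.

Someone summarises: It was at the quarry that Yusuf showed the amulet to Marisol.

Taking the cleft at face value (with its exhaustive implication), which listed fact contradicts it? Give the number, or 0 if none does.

6

Focus of the cleft: "at the quarry" (the setting). Presupposed background: same agent, thing, recipient (Yusuf / the amulet / Marisol).
Exhaustivity: at the quarry is the only setting satisfying that background.
Fact (6) shares the background but with setting = at the clinic; exhaustivity is violated.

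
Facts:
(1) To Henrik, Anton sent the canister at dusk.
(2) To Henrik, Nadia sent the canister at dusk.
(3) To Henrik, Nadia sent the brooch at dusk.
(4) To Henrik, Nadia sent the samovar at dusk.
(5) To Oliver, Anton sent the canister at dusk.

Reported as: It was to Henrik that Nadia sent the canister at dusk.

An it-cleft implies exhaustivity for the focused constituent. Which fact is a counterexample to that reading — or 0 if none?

0

Focus of the cleft: "Henrik" (the recipient). Presupposed background: same agent, thing, setting (Nadia / the canister / at dusk).
Exhaustivity: Henrik is the only recipient satisfying that background.
Every other fact differs from the presupposition on some backgrounded slot, so none challenges the exhaustivity.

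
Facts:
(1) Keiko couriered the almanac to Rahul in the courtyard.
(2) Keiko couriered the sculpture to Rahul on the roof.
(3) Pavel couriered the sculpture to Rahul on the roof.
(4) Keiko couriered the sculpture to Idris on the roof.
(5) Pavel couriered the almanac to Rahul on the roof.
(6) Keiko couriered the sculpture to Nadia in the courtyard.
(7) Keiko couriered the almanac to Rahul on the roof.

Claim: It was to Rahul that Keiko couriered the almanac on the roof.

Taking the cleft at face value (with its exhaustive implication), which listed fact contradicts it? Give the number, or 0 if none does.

Focus of the cleft: "Rahul" (the recipient). Presupposed background: agent = Keiko, thing = the almanac, setting = on the roof.
The exhaustive reading says no other recipient fits that background.
Every other fact differs from the presupposition on some backgrounded slot, so none challenges the exhaustivity.

0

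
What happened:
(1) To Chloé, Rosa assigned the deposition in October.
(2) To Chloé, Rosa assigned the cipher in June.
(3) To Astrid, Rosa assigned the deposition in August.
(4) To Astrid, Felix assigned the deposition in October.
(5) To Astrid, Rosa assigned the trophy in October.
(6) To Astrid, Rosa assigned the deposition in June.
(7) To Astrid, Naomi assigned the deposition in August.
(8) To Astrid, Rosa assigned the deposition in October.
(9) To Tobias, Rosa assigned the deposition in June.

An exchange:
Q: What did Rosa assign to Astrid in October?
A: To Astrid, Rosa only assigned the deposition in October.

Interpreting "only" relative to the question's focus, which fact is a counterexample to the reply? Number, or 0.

Answering "What did ...?" puts focus on the thing — here, "the deposition".
"Only" then excludes alternative things while the background — agent = Rosa, recipient = Astrid, setting = in October — is held fixed.
Fact (5) keeps agent = Rosa, recipient = Astrid, setting = in October but has thing = the trophy; that refutes the reply.
(Fact (1) would refute a reading with focus on the recipient — but that is not what the question asks.)

5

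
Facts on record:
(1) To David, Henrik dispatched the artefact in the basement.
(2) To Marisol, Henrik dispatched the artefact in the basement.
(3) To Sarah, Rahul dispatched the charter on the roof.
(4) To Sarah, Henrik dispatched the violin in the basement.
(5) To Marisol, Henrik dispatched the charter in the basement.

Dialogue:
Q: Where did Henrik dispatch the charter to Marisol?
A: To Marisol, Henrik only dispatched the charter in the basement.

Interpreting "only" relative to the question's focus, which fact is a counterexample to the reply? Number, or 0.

0

Answering "Where did ...?" puts focus on the setting — here, "in the basement".
"Only" then excludes alternative settings while the background — same agent, thing, recipient (Henrik / the charter / Marisol) — is held fixed.
No fact keeps same agent, thing, recipient (Henrik / the charter / Marisol) while changing the setting; every other fact differs on something backgrounded. The reply stands.
(Fact (2) would refute a reading with focus on the thing — but that is not what the question asks.)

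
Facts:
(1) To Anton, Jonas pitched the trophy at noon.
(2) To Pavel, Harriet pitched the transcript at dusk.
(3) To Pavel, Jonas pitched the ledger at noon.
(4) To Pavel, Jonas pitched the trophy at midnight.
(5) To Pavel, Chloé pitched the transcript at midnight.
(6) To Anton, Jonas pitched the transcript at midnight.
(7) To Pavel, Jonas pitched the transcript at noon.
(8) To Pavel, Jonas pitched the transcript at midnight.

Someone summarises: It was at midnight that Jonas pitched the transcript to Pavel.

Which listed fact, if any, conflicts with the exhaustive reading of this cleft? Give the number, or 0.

7

Focus of the cleft: "at midnight" (the setting). Presupposed background: same agent, thing, recipient (Jonas / the transcript / Pavel).
Exhaustivity: at midnight is the only setting satisfying that background.
But fact (7) also has same agent, thing, recipient (Jonas / the transcript / Pavel), with setting = at noon — so the exhaustive reading fails.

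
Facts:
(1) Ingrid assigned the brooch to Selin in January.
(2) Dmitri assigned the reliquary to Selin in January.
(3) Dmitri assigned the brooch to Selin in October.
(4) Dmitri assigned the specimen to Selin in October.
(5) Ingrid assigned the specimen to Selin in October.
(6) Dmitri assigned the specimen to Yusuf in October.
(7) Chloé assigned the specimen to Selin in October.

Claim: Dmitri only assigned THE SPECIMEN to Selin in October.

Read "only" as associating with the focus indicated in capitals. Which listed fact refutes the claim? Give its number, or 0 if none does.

The capitals mark "the specimen" as focus. So "only" rules out other things, with the rest (agent = Dmitri, recipient = Selin, setting = in October) as background.
Fact (3) matches on agent = Dmitri, recipient = Selin, setting = in October, but has thing = the brooch instead. That refutes the claim.

3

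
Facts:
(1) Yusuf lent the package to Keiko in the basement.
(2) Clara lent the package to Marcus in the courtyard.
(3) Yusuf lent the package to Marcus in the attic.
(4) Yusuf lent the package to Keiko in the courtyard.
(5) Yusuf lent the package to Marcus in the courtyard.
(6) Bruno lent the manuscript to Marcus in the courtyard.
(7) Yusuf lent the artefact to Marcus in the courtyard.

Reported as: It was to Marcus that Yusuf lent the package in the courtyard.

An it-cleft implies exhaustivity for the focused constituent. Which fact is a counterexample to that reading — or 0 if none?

4

Focus of the cleft: "Marcus" (the recipient). Presupposed background: same agent, thing, setting (Yusuf / the package / in the courtyard).
The exhaustive reading says no other recipient fits that background.
Fact (4) shares the background but with recipient = Keiko; exhaustivity is violated.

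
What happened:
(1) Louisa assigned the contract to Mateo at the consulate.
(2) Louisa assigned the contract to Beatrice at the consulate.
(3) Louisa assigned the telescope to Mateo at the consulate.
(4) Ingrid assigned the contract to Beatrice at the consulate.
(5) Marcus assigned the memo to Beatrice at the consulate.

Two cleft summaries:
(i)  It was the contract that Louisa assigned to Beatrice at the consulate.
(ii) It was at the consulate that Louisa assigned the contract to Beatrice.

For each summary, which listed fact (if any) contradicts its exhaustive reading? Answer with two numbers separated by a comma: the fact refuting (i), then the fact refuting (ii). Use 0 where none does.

0, 0

(i): focus "the contract". No fact shares same agent, recipient, setting (Louisa / Beatrice / at the consulate) with a different thing. 0.
(ii): focus "at the consulate". No fact shares same agent, thing, recipient (Louisa / the contract / Beatrice) with a different setting. 0.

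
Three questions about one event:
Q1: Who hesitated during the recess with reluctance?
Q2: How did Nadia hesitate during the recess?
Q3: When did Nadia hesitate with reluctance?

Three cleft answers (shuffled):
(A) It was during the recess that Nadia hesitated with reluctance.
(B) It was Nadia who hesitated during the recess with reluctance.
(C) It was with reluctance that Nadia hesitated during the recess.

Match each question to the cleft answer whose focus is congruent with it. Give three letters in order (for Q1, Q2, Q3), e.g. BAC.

BCA

Q1 asks about the subject (agent); cleft (B) focuses "Nadia", which is the subject (agent) — so Q1 → B.
Q2 asks about the manner; cleft (C) focuses "with reluctance", which is the manner — so Q2 → C.
Q3 asks about the time; cleft (A) focuses "during the recess", which is the time — so Q3 → A.
Mapping: Q1→B, Q2→C, Q3→A.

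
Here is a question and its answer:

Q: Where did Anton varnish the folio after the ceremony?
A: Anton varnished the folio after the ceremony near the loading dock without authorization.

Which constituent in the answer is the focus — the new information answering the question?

The wh-word "where" asks about the location.
In the answer, "Anton", "the folio" and "after the ceremony" are given — repeated from the question.
"without authorization" is also new, but it specifies the manner, which is not what the question asks about — so it is not the focus.
The constituent filling the location gap is "near the loading dock"; that is the focus.

near the loading dock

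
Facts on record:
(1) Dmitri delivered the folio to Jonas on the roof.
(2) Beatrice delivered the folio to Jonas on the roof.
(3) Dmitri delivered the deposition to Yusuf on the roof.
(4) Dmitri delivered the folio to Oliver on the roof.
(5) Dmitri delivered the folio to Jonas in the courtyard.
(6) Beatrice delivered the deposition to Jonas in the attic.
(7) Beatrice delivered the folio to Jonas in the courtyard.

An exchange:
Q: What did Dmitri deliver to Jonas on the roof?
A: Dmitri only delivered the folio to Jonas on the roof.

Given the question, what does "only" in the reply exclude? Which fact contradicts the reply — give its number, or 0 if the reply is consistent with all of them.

0

The question "What did ...?" targets the thing, so in the reply the focus falls on "the folio".
So "only" ranges over things; the rest (Dmitri as agent and Jonas as recipient and on the roof as setting) is presupposed.
No listed fact shares that background with another thing. Nothing contradicts the reply.
(Fact (4) would refute a reading with focus on the recipient — but that is not what the question asks.)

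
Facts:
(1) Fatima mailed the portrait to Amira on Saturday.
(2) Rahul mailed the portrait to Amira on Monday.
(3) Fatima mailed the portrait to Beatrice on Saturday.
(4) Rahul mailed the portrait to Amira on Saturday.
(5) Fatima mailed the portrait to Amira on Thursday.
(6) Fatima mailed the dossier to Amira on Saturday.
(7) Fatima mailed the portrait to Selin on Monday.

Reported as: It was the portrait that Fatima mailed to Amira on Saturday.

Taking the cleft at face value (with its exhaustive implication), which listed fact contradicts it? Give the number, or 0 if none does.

The cleft puts "the portrait" in focus and presupposes the open proposition with agent = Fatima, recipient = Amira, setting = on Saturday.
The exhaustive reading says no other thing fits that background.
But fact (6) also has agent = Fatima, recipient = Amira, setting = on Saturday, with thing = the dossier — so the exhaustive reading fails.

6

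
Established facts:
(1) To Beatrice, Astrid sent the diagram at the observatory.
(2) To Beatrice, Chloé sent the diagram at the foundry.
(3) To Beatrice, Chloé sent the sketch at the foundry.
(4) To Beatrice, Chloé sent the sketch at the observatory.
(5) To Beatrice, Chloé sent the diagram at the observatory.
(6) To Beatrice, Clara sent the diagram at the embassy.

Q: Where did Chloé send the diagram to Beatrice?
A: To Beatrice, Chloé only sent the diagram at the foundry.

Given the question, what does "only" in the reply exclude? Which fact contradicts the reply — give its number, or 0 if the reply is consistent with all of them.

Answering "Where did ...?" puts focus on the setting — here, "at the foundry".
So "only" ranges over settings; the rest (Chloé as agent and the diagram as thing and Beatrice as recipient) is presupposed.
Fact (5) shares the background with a different setting (at the observatory) — counterexample.
(Fact (3) would refute a reading with focus on the thing — but that is not what the question asks.)

5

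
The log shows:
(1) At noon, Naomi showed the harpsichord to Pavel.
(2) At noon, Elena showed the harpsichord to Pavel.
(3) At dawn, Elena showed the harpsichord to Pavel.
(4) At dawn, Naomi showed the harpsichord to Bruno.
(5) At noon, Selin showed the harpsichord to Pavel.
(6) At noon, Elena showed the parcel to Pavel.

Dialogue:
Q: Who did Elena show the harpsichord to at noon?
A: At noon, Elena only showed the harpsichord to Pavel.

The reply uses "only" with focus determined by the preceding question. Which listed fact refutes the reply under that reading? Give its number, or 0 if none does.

0

The question "Who did ... to ...?" targets the recipient, so in the reply the focus falls on "Pavel".
So "only" ranges over recipients; the rest (Elena as agent and the harpsichord as thing and at noon as setting) is presupposed.
No listed fact shares that background with another recipient. Nothing contradicts the reply.
(Fact (3) would refute a reading with focus on the setting — but that is not what the question asks.)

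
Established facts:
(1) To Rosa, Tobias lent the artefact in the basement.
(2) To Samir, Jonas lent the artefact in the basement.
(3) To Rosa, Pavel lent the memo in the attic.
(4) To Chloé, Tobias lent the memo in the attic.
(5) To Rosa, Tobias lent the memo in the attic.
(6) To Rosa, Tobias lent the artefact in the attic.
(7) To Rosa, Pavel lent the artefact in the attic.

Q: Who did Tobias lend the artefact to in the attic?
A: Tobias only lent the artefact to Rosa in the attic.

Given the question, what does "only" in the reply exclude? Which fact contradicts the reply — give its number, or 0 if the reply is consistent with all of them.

The question "Who did ... to ...?" targets the recipient, so in the reply the focus falls on "Rosa".
So "only" ranges over recipients; the rest (same agent, thing, setting (Tobias / the artefact / in the attic)) is presupposed.
No fact keeps same agent, thing, setting (Tobias / the artefact / in the attic) while changing the recipient; every other fact differs on something backgrounded. The reply stands.
(Fact (1) would refute a reading with focus on the setting — but that is not what the question asks.)

0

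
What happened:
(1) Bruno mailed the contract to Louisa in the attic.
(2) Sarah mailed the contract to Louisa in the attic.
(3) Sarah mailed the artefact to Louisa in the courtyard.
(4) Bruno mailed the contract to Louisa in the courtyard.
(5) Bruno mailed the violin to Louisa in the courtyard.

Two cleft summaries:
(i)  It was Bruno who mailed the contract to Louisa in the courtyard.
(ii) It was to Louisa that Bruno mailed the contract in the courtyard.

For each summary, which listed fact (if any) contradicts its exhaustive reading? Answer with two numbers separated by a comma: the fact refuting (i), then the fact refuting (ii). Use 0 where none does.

(i): focus "Bruno". No fact shares the contract as thing and Louisa as recipient and in the courtyard as setting with a different agent. 0.
(ii): focus "Louisa". No fact shares Bruno as agent and the contract as thing and in the courtyard as setting with a different recipient. 0.

0, 0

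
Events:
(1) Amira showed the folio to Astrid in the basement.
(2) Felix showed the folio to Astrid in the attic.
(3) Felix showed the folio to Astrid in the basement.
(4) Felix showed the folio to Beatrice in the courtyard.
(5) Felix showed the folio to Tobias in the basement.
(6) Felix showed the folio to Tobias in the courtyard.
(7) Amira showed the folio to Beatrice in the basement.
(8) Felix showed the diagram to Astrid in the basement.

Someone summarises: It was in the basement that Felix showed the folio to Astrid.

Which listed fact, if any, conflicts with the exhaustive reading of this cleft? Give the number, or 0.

2

The cleft puts "in the basement" in focus and presupposes the open proposition with agent = Felix, thing = the folio, recipient = Astrid.
Exhaustivity: in the basement is the only setting satisfying that background.
Fact (2) shares the background but with setting = in the attic; exhaustivity is violated.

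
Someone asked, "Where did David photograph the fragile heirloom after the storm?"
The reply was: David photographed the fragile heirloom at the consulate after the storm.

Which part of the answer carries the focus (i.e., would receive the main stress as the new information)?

The wh-word "where" asks about the location.
In the answer, "David", "the fragile heirloom" and "after the storm" are given — repeated from the question.
The constituent filling the location gap is "at the consulate"; that is the focus and would carry nuclear stress.

at the consulate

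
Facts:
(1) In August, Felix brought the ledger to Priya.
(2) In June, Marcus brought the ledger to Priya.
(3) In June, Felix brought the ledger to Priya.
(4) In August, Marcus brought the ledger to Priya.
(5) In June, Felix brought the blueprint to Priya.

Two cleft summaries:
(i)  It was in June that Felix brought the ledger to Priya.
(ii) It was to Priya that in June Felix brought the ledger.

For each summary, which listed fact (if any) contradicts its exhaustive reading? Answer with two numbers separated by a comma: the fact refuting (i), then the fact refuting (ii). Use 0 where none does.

1, 0

Summary (i) focuses "in June" (the setting); background same agent, thing, recipient (Felix / the ledger / Priya). Fact (1) matches that background with setting = in August — refutes (i).
Summary (ii) focuses "Priya" (the recipient); background same agent, thing, setting (Felix / the ledger / in June). No fact matches that background with a different recipient, so 0.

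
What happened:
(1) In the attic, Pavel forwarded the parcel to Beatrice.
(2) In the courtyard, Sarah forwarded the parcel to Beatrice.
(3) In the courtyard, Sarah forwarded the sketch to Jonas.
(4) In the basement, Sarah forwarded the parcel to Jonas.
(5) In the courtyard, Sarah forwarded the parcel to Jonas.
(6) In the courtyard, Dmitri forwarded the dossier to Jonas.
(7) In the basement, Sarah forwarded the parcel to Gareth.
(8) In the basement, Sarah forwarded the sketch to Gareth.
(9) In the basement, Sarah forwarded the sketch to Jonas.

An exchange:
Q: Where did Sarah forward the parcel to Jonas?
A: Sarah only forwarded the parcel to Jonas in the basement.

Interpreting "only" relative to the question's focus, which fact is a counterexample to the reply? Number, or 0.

5

The question "Where did ...?" targets the setting, so in the reply the focus falls on "in the basement".
So "only" ranges over settings; the rest (agent = Sarah, thing = the parcel, recipient = Jonas) is presupposed.
Fact (5) keeps agent = Sarah, thing = the parcel, recipient = Jonas but has setting = in the courtyard; that refutes the reply.
(Fact (9) would refute a reading with focus on the thing — but that is not what the question asks.)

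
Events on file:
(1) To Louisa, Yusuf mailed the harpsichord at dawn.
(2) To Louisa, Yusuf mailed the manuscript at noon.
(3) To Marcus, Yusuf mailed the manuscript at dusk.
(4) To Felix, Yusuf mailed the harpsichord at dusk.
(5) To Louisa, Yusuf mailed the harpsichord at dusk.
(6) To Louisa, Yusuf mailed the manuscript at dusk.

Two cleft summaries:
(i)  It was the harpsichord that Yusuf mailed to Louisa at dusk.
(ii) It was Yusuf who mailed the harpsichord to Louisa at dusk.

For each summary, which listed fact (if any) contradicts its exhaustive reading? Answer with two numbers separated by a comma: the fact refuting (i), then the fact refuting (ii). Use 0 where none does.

6, 0

(i): focus "the harpsichord". Looking for agent = Yusuf, recipient = Louisa, setting = at dusk with some other thing — fact (6) has the manuscript there. Refuted.
(ii): focus "Yusuf". No fact shares thing = the harpsichord, recipient = Louisa, setting = at dusk with a different agent. 0.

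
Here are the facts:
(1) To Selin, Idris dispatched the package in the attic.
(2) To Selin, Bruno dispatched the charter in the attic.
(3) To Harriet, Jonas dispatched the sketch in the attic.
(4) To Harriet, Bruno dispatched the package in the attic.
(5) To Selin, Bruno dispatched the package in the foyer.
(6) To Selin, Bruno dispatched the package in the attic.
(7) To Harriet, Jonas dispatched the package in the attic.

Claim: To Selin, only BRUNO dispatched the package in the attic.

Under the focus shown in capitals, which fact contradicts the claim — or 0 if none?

1

The capitals mark "Bruno" as focus. So "only" rules out other agents, with the rest (thing = the package, recipient = Selin, setting = in the attic) as background.
Fact (1) shares the background but differs in agent (Idris) — a counterexample.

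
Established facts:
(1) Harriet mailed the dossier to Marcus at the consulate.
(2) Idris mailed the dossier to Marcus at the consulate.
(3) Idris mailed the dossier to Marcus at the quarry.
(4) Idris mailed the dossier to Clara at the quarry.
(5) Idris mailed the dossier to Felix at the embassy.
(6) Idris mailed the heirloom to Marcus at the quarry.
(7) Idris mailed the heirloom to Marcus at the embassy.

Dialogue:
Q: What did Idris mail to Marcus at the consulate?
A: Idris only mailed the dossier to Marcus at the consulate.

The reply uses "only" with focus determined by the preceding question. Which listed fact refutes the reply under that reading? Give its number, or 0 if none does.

0

The question "What did ...?" targets the thing, so in the reply the focus falls on "the dossier".
So "only" ranges over things; the rest (same agent, recipient, setting (Idris / Marcus / at the consulate)) is presupposed.
No fact keeps same agent, recipient, setting (Idris / Marcus / at the consulate) while changing the thing; every other fact differs on something backgrounded. The reply stands.
(Fact (3) would refute a reading with focus on the setting — but that is not what the question asks.)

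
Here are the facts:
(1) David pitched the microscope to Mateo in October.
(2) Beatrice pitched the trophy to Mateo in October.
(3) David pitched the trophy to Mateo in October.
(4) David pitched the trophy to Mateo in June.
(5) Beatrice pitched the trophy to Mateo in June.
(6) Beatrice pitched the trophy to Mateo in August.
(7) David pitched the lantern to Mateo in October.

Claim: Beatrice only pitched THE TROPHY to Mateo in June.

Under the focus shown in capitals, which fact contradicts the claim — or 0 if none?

0

Focus (in capitals) is "the trophy" — the thing. "Only" excludes alternative things while holding fixed agent = Beatrice, recipient = Mateo, setting = in June.
Every other fact changes something in the background, not just the thing. Nothing refutes the claim.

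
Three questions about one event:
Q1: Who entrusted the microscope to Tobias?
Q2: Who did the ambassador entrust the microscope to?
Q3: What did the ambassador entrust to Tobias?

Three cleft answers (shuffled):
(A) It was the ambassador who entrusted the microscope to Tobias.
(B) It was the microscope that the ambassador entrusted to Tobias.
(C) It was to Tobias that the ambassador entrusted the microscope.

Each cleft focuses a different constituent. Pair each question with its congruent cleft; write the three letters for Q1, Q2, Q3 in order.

ACB

Q1 asks about the subject (agent); cleft (A) focuses "the ambassador", which is the subject (agent) — so Q1 → A.
Q2 asks about the recipient; cleft (C) focuses "to Tobias", which is the recipient — so Q2 → C.
Q3 asks about the direct object; cleft (B) focuses "the microscope", which is the direct object — so Q3 → B.
Mapping: Q1→A, Q2→C, Q3→B.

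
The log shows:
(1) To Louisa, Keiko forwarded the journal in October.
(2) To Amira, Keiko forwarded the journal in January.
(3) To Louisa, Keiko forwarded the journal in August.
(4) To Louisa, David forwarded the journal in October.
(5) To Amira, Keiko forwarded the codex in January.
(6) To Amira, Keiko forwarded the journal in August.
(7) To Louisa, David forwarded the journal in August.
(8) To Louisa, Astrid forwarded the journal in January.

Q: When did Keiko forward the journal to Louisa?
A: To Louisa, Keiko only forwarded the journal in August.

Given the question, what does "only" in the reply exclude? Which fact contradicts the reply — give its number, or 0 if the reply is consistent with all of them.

1

Answering "When did ...?" puts focus on the setting — here, "in August".
So "only" ranges over settings; the rest (agent = Keiko, thing = the journal, recipient = Louisa) is presupposed.
Fact (1) keeps agent = Keiko, thing = the journal, recipient = Louisa but has setting = in October; that refutes the reply.
(Fact (6) would refute a reading with focus on the recipient — but that is not what the question asks.)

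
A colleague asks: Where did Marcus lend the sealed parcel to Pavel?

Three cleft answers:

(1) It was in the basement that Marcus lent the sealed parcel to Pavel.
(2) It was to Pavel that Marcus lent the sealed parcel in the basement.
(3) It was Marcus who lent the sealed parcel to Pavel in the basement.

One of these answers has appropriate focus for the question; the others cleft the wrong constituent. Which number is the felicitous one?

The question word "where" targets the location.
Option (1) clefts "in the basement" — that matches what the question asks about.
Option (2) clefts "to Pavel" — the recipient, not what was asked.
Option (3) clefts "Marcus" — the subject (agent), not what was asked.
So the congruent reply is (1).

1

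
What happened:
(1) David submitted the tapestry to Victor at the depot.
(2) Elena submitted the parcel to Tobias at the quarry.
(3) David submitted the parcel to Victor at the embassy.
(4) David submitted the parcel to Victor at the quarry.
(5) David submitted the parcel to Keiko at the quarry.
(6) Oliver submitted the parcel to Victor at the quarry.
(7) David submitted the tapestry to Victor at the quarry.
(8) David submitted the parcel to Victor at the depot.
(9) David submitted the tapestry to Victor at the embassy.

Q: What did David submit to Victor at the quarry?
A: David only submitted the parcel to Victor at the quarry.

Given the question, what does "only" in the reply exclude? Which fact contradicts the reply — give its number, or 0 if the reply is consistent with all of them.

7

The question "What did ...?" targets the thing, so in the reply the focus falls on "the parcel".
"Only" then excludes alternative things while the background — David as agent and Victor as recipient and at the quarry as setting — is held fixed.
Fact (7) keeps David as agent and Victor as recipient and at the quarry as setting but has thing = the tapestry; that refutes the reply.
(Fact (3) would refute a reading with focus on the setting — but that is not what the question asks.)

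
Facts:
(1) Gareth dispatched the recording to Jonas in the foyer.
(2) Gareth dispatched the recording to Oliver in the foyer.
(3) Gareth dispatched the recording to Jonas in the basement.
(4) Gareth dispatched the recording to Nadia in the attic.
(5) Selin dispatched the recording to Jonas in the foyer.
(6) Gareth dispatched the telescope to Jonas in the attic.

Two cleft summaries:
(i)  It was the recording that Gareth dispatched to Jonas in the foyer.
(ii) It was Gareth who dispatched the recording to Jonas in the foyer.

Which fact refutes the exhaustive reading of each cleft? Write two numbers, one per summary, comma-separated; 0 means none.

(i): focus "the recording". No fact shares agent = Gareth, recipient = Jonas, setting = in the foyer with a different thing. 0.
(ii): focus "Gareth". Looking for thing = the recording, recipient = Jonas, setting = in the foyer with some other agent — fact (5) has Selin there. Refuted.

0, 5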